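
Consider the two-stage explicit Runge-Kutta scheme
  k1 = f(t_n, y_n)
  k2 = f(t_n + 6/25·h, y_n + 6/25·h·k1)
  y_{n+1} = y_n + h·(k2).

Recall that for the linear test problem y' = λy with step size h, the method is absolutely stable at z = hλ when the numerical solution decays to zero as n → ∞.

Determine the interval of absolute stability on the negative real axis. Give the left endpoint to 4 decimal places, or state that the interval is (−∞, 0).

Test eqn y'=λy, z=hλ:
  k1=λy_n ⇒ h·k1=z·y_n;  k2=λ(1+6/25z)y_n ⇒ h·k2=z(1+6/25z)y_n
  y_{n+1}/y_n = 1 + z(1+6/25z) = 1 + z + 6/25z²
  ⇒ R(z) = 1 + z + 6/25z².

Solve |R(x)|<1 on ℝ⁻.
x=-0.46: |R|=0.5908
R=1: x+6/25x²=0 ⇒ x=−25/6=-4.1667; min R=1−1/(4·6/25)=-0.0417>−1
Confirm numerically:
  x=-3.818: |R|=0.68051 <1
  x=-2.919: |R|=0.12593 <1
  x=-2.729: |R|=0.05839 <1
  x=-4.691: |R|=1.59032 >1
  x=-4.638: |R|=1.52465 >1
  x=-4.483: |R|=1.34035 >1
So |R|<1 on (-4.1667, 0).

z∈(-4.1667,0).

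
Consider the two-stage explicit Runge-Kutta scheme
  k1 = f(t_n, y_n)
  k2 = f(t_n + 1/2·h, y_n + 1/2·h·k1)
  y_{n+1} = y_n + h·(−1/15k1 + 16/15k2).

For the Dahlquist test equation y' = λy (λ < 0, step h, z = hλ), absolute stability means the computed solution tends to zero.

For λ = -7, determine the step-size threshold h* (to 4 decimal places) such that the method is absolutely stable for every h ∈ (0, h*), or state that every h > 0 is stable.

On y'=λy, z=hλ:
  k1=λy_n ⇒ h·k1=z·y_n;  k2=λ(1+1/2z)y_n ⇒ h·k2=z(1+1/2z)y_n
  y_{n+1}/y_n = 1 − 1/15z + 16/15z(1+1/2z) = 1 + z + 8/15z²
  Hence R(z) = 1 + z + 8/15z².

Find x<0 with |R(x)|<1.
x=-0.88: |R|=0.5330
R=1: x+8/15x²=0 ⇒ x=−15/8=-1.8750; min R=1−1/(4·8/15)=0.5312>−1
Confirm numerically:
  x=-1.627: |R|=0.78480 <1
  x=-1.475: |R|=0.68533 <1
  x=-1.207: |R|=0.56999 <1
  x=-2.373: |R|=1.63027 >1
  x=-1.995: |R|=1.12768 >1
So |R|<1 on (-1.8750, 0).

(-1.8750,0); λ=-7 ⇒ h* = (15/8)/7 = 0.2679.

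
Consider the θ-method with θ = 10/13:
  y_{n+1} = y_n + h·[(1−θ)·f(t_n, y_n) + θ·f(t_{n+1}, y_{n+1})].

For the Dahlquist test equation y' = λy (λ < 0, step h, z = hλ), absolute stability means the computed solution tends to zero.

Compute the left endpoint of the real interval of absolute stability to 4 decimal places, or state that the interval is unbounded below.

unbounded; (−∞, 0).

Set f=λy, z=hλ:
  y_{n+1} = y_n + z·[3/13·y_n + 10/13·y_{n+1}] ⇒ (1 − 10/13z)y_{n+1} = (1 + 3/13z)y_n
  so R(z) = (1 + 3/13z)/(1 − 10/13z).

Need |R(x)|<1, x<0.
x=-1.48: |R|=0.3079
x=-2: |R|=0.2121
x=-10: |R|=0.1504
x=-100: |R|=0.2833
θ=10/13≥1/2 ⇒ |1+3/13x|<|1−10/13x| ∀x<0 ⇒ interval (−∞,0).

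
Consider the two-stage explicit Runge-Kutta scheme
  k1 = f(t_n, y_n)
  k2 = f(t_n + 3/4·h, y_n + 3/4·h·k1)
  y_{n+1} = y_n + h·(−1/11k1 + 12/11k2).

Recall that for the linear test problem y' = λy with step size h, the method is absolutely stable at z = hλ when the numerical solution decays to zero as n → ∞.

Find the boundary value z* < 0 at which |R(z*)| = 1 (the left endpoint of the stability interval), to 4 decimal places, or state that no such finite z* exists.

Set f=λy, z=hλ:
  k1=λy_n ⇒ h·k1=z·y_n;  k2=λ(1+3/4z)y_n ⇒ h·k2=z(1+3/4z)y_n
  y_{n+1}/y_n = 1 − 1/11z + 12/11z(1+3/4z) = 1 + z + 9/11z²
  Hence R(z) = 1 + z + 9/11z².

Solve |R(x)|<1 on ℝ⁻.
x=-0.47: |R|=0.7107
R=1: x+9/11x²=0 ⇒ x=−11/9=-1.2222; min R=1−1/(4·9/11)=0.6944>−1
Confirm numerically:
  x=-1.154: |R|=0.93559 <1
  x=-0.579: |R|=0.69529 <1
  x=-0.565: |R|=0.69618 <1
  x=-0.512: |R|=0.70248 <1
  x=-1.803: |R|=1.85675 >1
  x=-1.786: |R|=1.82383 >1
  x=-1.635: |R|=1.55218 >1
So |R|<1 on (-1.2222, 0).

left endpoint -1.2222.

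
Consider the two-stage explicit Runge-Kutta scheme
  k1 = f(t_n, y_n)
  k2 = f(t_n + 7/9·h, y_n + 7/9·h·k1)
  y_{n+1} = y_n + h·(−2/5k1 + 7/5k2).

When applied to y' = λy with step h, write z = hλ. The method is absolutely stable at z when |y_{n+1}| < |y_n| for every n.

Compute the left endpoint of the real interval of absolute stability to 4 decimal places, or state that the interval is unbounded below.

z* = -0.9184.

On y'=λy, z=hλ:
  k1=λy_n ⇒ h·k1=z·y_n;  k2=λ(1+7/9z)y_n ⇒ h·k2=z(1+7/9z)y_n
  y_{n+1}/y_n = 1 − 2/5z + 7/5z(1+7/9z) = 1 + z + 49/45z²
  R(z) = 1 + z + 49/45z².

Find x<0 with |R(x)|<1.
x=-0.81: |R|=0.9044
R=1: x+49/45x²=0 ⇒ x=−45/49=-0.9184; min R=1−1/(4·49/45)=0.7704>−1
Confirm numerically:
  x=-0.844: |R|=0.93165 <1
  x=-0.719: |R|=0.84391 <1
  x=-0.546: |R|=0.77862 <1
  x=-0.375: |R|=0.77812 <1
  x=-1.448: |R|=1.83508 >1
  x=-1.266: |R|=1.47922 >1
  x=-1.091: |R|=1.20508 >1
So |R|<1 on (-0.9184, 0).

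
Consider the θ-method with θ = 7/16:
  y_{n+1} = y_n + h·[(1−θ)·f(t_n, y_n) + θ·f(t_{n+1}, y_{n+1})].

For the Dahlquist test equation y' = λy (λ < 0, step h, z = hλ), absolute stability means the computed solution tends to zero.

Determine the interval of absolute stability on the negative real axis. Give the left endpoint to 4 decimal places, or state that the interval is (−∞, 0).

On y'=λy, z=hλ:
  y_{n+1} = y_n + z·[9/16·y_n + 7/16·y_{n+1}] ⇒ (1 − 7/16z)y_{n+1} = (1 + 9/16z)y_n
  Hence R(z) = (1 + 9/16z)/(1 − 7/16z).

Boundary: |R(x)|=1, x<0.
x=-1.76: |R|=0.0056
R=−1: 1+9/16x = −1+7/16x ⇒ -1/8x=2 ⇒ x=2/(-1/8)=-16.0000
Confirm numerically:
  x=-15.385: |R|=0.99006 <1
  x=-14.292: |R|=0.97056 <1
  x=-13.265: |R|=0.94975 <1
  x=-16.471: |R|=1.00717 >1
  x=-16.202: |R|=1.00312 >1
  x=-16.110: |R|=1.00171 >1
So |R|<1 on (-16.0000, 0).

(-16.0000, 0).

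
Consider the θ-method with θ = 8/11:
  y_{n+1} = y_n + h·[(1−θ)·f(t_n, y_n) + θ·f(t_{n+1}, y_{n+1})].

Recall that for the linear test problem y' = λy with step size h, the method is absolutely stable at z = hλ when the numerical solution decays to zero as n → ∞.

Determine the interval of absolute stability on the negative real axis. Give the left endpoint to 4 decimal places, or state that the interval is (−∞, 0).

Set f=λy, z=hλ:
  y_{n+1} = y_n + z·[3/11·y_n + 8/11·y_{n+1}] ⇒ (1 − 8/11z)y_{n+1} = (1 + 3/11z)y_n
  ⇒ R(z) = (1 + 3/11z)/(1 − 8/11z).

Find x<0 with |R(x)|<1.
x=-1.34: |R|=0.3214
x=-2: |R|=0.1852
x=-10: |R|=0.2088
x=-100: |R|=0.3564
θ=8/11≥1/2 ⇒ |1+3/11x|<|1−8/11x| ∀x<0 ⇒ interval (−∞,0).

unbounded; (−∞, 0).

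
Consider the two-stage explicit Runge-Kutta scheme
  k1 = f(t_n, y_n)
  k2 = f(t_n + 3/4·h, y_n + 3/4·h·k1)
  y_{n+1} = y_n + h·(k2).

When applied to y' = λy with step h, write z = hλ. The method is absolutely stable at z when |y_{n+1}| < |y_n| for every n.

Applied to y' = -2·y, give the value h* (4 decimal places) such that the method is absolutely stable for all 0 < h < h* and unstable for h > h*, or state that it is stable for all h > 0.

Set f=λy, z=hλ:
  k1=λy_n ⇒ h·k1=z·y_n;  k2=λ(1+3/4z)y_n ⇒ h·k2=z(1+3/4z)y_n
  y_{n+1}/y_n = 1 + z(1+3/4z) = 1 + z + 3/4z²
  Hence R(z) = 1 + z + 3/4z².

Boundary: |R(x)|=1, x<0.
x=-1.2: |R|=0.8800
R=1: x+3/4x²=0 ⇒ x=−4/3=-1.3333; min R=1−1/(4·3/4)=0.6667>−1
Confirm numerically:
  x=-1.147: |R|=0.83971 <1
  x=-1.127: |R|=0.82560 <1
  x=-1.071: |R|=0.78928 <1
  x=-1.877: |R|=1.76535 >1
  x=-1.666: |R|=1.41567 >1
  x=-1.418: |R|=1.09004 >1
Stable set (-1.3333, 0).

(-1.3333,0); λ=-2 ⇒ h* = (4/3)/2 = 0.6667.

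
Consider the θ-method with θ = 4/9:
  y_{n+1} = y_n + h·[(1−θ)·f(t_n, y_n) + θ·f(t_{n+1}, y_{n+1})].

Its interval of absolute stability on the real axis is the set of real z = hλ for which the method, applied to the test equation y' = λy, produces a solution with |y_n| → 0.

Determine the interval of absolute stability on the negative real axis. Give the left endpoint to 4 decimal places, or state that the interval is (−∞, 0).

On y'=λy, z=hλ:
  y_{n+1} = y_n + z·[5/9·y_n + 4/9·y_{n+1}] ⇒ (1 − 4/9z)y_{n+1} = (1 + 5/9z)y_n
  Hence R(z) = (1 + 5/9z)/(1 − 4/9z).

Solve |R(x)|<1 on ℝ⁻.
x=-0.97: |R|=0.3222
R=−1: 1+5/9x = −1+4/9x ⇒ -1/9x=2 ⇒ x=2/(-1/9)=-18.0000
Confirm numerically:
  x=-13.951: |R|=0.93752 <1
  x=-10.574: |R|=0.85523 <1
  x=-9.750: |R|=0.82813 <1
  x=-18.175: |R|=1.00214 >1
  x=-18.023: |R|=1.00028 >1
Interval (-18.0000, 0).

z∈(-18.0000,0).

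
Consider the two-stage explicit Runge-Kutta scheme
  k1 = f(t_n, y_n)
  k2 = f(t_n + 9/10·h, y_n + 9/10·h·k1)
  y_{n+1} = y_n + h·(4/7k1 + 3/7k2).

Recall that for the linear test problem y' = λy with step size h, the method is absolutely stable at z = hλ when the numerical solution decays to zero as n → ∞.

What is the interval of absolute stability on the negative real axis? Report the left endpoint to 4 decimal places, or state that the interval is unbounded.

With y'=λy (z=hλ):
  k1=λy_n ⇒ h·k1=z·y_n;  k2=λ(1+9/10z)y_n ⇒ h·k2=z(1+9/10z)y_n
  y_{n+1}/y_n = 1 + 4/7z + 3/7z(1+9/10z) = 1 + z + 27/70z²
  R(z) = 1 + z + 27/70z².

Need |R(x)|<1, x<0.
x=-1.65: |R|=0.4001
R=1: x+27/70x²=0 ⇒ x=−70/27=-2.5926; min R=1−1/(4·27/70)=0.3519>−1
Confirm numerically:
  x=-2.022: |R|=0.55499 <1
  x=-1.171: |R|=0.35791 <1
  x=-1.136: |R|=0.36176 <1
  x=-1.076: |R|=0.37057 <1
  x=-2.982: |R|=1.44790 >1
  x=-2.801: |R|=1.22516 >1
Stable set (-2.5926, 0).

z∈(-2.5926,0).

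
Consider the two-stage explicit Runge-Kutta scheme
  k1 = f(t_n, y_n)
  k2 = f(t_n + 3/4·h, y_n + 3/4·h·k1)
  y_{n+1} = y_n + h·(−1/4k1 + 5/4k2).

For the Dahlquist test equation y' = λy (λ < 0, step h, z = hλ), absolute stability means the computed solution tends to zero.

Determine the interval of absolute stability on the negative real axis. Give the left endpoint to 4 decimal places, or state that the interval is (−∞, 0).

With y'=λy (z=hλ):
  k1=λy_n ⇒ h·k1=z·y_n;  k2=λ(1+3/4z)y_n ⇒ h·k2=z(1+3/4z)y_n
  y_{n+1}/y_n = 1 − 1/4z + 5/4z(1+3/4z) = 1 + z + 15/16z²
  ⇒ R(z) = 1 + z + 15/16z².

Boundary: |R(x)|=1, x<0.
x=-0.72: |R|=0.7660
R=1: x+15/16x²=0 ⇒ x=−16/15=-1.0667; min R=1−1/(4·15/16)=0.7333>−1
Confirm numerically:
  x=-0.933: |R|=0.88308 <1
  x=-0.926: |R|=0.87788 <1
  x=-0.681: |R|=0.75378 <1
  x=-1.287: |R|=1.26585 >1
  x=-1.145: |R|=1.08409 >1
  x=-1.125: |R|=1.06152 >1
Stable set (-1.0667, 0).

(-1.0667, 0).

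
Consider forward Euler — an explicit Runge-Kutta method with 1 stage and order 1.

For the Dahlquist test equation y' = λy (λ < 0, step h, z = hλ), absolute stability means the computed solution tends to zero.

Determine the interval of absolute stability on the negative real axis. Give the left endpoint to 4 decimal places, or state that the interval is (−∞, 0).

(-2.0000, 0).

Test eqn y'=λy, z=hλ:
  order 1, 1-stage ⇒ R(z)=1+z
  (e.g. R(-1.4)=-0.40000, |R|=0.40000)

Find x<0 with |R(x)|<1.
x=-1.4: |R|=0.4000
|R(-2.22)|=1.2200 |R(-1.99)|=0.9900 |R(-1.67)|=0.6700
Bisect:
  x_lo=-2.7326 |R|=1.7326  x_hi=-0.1524 |R|=0.8476
  mid=-1.44252 |R|=0.44252 →hi
  mid=-2.08756 |R|=1.08756 →lo
  mid=-1.76504 |R|=0.76504 →hi
  mid=-1.92630 |R|=0.92630 →hi
  mid=-2.00693 |R|=1.00693 →lo
  mid=-1.96661 |R|=0.96661 →hi
  mid=-1.98677 |R|=0.98677 →hi
  mid=-1.99685 |R|=0.99685 →hi
  mid=-2.00189 |R|=1.00189 →lo
  ...
  [-2.00000,-1.99984] ⇒ x*=-2.0000
Interval (-2.0000, 0).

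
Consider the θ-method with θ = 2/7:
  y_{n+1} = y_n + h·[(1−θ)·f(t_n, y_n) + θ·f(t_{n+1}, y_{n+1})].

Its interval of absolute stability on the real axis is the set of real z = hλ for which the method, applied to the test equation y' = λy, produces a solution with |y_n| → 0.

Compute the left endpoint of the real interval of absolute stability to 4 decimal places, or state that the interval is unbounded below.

Test eqn y'=λy, z=hλ:
  y_{n+1} = y_n + z·[5/7·y_n + 2/7·y_{n+1}] ⇒ (1 − 2/7z)y_{n+1} = (1 + 5/7z)y_n
  R(z) = (1 + 5/7z)/(1 − 2/7z).

Solve |R(x)|<1 on ℝ⁻.
x=-1.7: |R|=0.1442
R=−1: 1+5/7x = −1+2/7x ⇒ -3/7x=2 ⇒ x=2/(-3/7)=-4.6667
Confirm numerically:
  x=-4.221: |R|=0.91342 <1
  x=-3.730: |R|=0.80567 <1
  x=-3.048: |R|=0.62920 <1
  x=-2.830: |R|=0.56477 <1
  x=-5.238: |R|=1.09808 >1
  x=-5.208: |R|=1.09325 >1
Stable set (-4.6667, 0).

z* = -4.6667.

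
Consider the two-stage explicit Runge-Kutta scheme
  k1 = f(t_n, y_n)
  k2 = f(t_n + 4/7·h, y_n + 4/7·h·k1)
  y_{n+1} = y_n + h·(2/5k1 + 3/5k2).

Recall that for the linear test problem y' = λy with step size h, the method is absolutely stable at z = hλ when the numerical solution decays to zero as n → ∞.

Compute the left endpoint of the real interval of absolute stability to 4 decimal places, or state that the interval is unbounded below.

z* = -2.9167.

Test eqn y'=λy, z=hλ:
  k1=λy_n ⇒ h·k1=z·y_n;  k2=λ(1+4/7z)y_n ⇒ h·k2=z(1+4/7z)y_n
  y_{n+1}/y_n = 1 + 2/5z + 3/5z(1+4/7z) = 1 + z + 12/35z²
  ⇒ R(z) = 1 + z + 12/35z².

Boundary: |R(x)|=1, x<0.
x=-0.59: |R|=0.5293
R=1: x+12/35x²=0 ⇒ x=−35/12=-2.9167; min R=1−1/(4·12/35)=0.2708>−1
Confirm numerically:
  x=-2.780: |R|=0.86974 <1
  x=-2.568: |R|=0.69301 <1
  x=-1.273: |R|=0.28261 <1
  x=-3.486: |R|=1.68047 >1
  x=-3.185: |R|=1.29302 >1
  x=-3.152: |R|=1.25432 >1
So |R|<1 on (-2.9167, 0).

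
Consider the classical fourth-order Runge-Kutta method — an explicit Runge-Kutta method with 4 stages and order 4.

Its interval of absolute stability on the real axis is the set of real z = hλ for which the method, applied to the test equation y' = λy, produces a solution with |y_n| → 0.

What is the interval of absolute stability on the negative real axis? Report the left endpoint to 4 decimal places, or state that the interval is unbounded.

Test eqn y'=λy, z=hλ:
  order 4, 4-stage ⇒ R(z)=1+z+z^2/2+z^3/6+z^4/24
  (e.g. R(-0.62)=0.53864, |R|=0.53864)

Need |R(x)|<1, x<0.
x=-0.62: |R|=0.5386
|R(-2.02)|=0.3402 |R(-1.9)|=0.3048 |R(-1.8)|=0.2854
Bisect:
  x_lo=-3.1425 |R|=1.6863  x_hi=-0.3625 |R|=0.6960
  mid=-1.75250 |R|=0.27909 →hi
  mid=-2.44748 |R|=0.59922 →hi
  mid=-2.79497 |R|=1.01469 →lo
  mid=-2.62123 |R|=0.77953 →hi
  mid=-2.70810 |R|=0.88972 →hi
  mid=-2.75154 |R|=0.95029 →hi
  mid=-2.77325 |R|=0.98200 →hi
  mid=-2.78411 |R|=0.99822 →hi
  ...
  [-2.78530,-2.78513] ⇒ x*=-2.7853
Interval (-2.7853, 0).

z∈(-2.7853,0).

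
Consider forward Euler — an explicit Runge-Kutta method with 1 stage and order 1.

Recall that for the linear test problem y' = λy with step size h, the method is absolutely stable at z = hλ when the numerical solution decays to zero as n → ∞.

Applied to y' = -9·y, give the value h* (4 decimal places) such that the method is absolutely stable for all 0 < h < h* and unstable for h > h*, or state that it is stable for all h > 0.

Test eqn y'=λy, z=hλ:
  order 1, 1-stage ⇒ R(z)=1+z
  (e.g. R(-0.91)=0.09000, |R|=0.09000)

Boundary: |R(x)|=1, x<0.
x=-0.91: |R|=0.0900
|R(-2.14)|=1.1400 |R(-2.01)|=1.0100 |R(-1.21)|=0.2100
Bisect:
  x_lo=-2.4117 |R|=1.4117  x_hi=-0.3418 |R|=0.6582
  mid=-1.37672 |R|=0.37672 →hi
  mid=-1.89419 |R|=0.89419 →hi
  mid=-2.15292 |R|=1.15292 →lo
  mid=-2.02355 |R|=1.02355 →lo
  mid=-1.95887 |R|=0.95887 →hi
  mid=-1.99121 |R|=0.99121 →hi
  mid=-2.00738 |R|=1.00738 →lo
  mid=-1.99930 |R|=0.99930 →hi
  mid=-2.00334 |R|=1.00334 →lo
  ...
  [-2.00006,-1.99993] ⇒ x*=-2.0000
Stable set (-2.0000, 0).

(-2.0000,0); λ=-9 ⇒ h* = 0.2222.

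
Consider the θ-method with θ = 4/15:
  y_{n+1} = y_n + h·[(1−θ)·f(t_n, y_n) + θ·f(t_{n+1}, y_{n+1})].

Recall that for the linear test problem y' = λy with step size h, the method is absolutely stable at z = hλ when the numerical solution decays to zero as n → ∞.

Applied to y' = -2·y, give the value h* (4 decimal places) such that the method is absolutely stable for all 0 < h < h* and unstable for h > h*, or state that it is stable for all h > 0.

Set f=λy, z=hλ:
  y_{n+1} = y_n + z·[11/15·y_n + 4/15·y_{n+1}] ⇒ (1 − 4/15z)y_{n+1} = (1 + 11/15z)y_n
  so R(z) = (1 + 11/15z)/(1 − 4/15z).

Boundary: |R(x)|=1, x<0.
x=-1.61: |R|=0.1264
R=−1: 1+11/15x = −1+4/15x ⇒ -7/15x=2 ⇒ x=2/(-7/15)=-4.2857
Confirm numerically:
  x=-4.171: |R|=0.97466 <1
  x=-2.958: |R|=0.65362 <1
  x=-2.190: |R|=0.38258 <1
  x=-4.512: |R|=1.04793 >1
  x=-4.500: |R|=1.04545 >1
  x=-4.481: |R|=1.04152 >1
Stable set (-4.2857, 0).

(-4.2857,0); λ=-2 ⇒ h* = (30/7)/2 = 2.1429.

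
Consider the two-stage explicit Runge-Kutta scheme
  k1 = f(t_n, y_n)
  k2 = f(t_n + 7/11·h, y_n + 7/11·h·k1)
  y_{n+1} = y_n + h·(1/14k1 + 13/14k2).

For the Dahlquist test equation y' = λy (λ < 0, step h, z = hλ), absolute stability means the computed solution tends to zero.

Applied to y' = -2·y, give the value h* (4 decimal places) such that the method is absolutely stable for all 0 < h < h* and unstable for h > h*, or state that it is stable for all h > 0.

On y'=λy, z=hλ:
  k1=λy_n ⇒ h·k1=z·y_n;  k2=λ(1+7/11z)y_n ⇒ h·k2=z(1+7/11z)y_n
  y_{n+1}/y_n = 1 + 1/14z + 13/14z(1+7/11z) = 1 + z + 13/22z²
  so R(z) = 1 + z + 13/22z².

Need |R(x)|<1, x<0.
x=-1.75: |R|=1.0597
R=1: x+13/22x²=0 ⇒ x=−22/13=-1.6923; min R=1−1/(4·13/22)=0.5769>−1
Confirm numerically:
  x=-1.201: |R|=0.65133 <1
  x=-1.024: |R|=0.59561 <1
  x=-0.734: |R|=0.58436 <1
  x=-2.190: |R|=1.64406 >1
  x=-1.899: |R|=1.23194 >1
  x=-1.862: |R|=1.18671 >1
Interval (-1.6923, 0).

(-1.6923,0); λ=-2 ⇒ h* = (22/13)/2 = 0.8462.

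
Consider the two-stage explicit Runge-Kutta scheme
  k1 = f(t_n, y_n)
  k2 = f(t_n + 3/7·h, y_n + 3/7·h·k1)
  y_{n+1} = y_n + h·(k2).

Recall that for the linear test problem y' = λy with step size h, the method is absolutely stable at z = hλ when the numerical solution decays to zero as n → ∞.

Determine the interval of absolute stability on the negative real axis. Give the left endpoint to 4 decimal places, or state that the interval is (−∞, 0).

z∈(-2.3333,0).

Set f=λy, z=hλ:
  k1=λy_n ⇒ h·k1=z·y_n;  k2=λ(1+3/7z)y_n ⇒ h·k2=z(1+3/7z)y_n
  y_{n+1}/y_n = 1 + z(1+3/7z) = 1 + z + 3/7z²
  so R(z) = 1 + z + 3/7z².

Find x<0 with |R(x)|<1.
x=-1.74: |R|=0.5575
R=1: x+3/7x²=0 ⇒ x=−7/3=-2.3333; min R=1−1/(4·3/7)=0.4167>−1
Confirm numerically:
  x=-2.185: |R|=0.86110 <1
  x=-1.852: |R|=0.61796 <1
  x=-1.760: |R|=0.56754 <1
  x=-1.662: |R|=0.52182 <1
  x=-2.687: |R|=1.40727 >1
  x=-2.481: |R|=1.15701 >1
  x=-2.454: |R|=1.12691 >1
So |R|<1 on (-2.3333, 0).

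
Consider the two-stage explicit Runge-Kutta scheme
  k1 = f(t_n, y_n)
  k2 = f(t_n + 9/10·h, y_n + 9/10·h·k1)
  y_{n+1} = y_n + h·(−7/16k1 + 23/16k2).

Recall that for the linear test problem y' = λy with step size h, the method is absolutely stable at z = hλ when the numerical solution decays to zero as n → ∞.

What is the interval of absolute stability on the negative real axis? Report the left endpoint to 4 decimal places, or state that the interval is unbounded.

Set f=λy, z=hλ:
  k1=λy_n ⇒ h·k1=z·y_n;  k2=λ(1+9/10z)y_n ⇒ h·k2=z(1+9/10z)y_n
  y_{n+1}/y_n = 1 − 7/16z + 23/16z(1+9/10z) = 1 + z + 207/160z²
  R(z) = 1 + z + 207/160z².

Solve |R(x)|<1 on ℝ⁻.
x=-1.32: |R|=1.9342
R=1: x+207/160x²=0 ⇒ x=−160/207=-0.7729; min R=1−1/(4·207/160)=0.8068>−1
Confirm numerically:
  x=-0.679: |R|=0.91747 <1
  x=-0.523: |R|=0.83088 <1
  x=-0.453: |R|=0.81249 <1
  x=-0.414: |R|=0.80774 <1
  x=-1.180: |R|=1.62142 >1
  x=-1.174: |R|=1.60914 >1
Interval (-0.7729, 0).

(-0.7729, 0).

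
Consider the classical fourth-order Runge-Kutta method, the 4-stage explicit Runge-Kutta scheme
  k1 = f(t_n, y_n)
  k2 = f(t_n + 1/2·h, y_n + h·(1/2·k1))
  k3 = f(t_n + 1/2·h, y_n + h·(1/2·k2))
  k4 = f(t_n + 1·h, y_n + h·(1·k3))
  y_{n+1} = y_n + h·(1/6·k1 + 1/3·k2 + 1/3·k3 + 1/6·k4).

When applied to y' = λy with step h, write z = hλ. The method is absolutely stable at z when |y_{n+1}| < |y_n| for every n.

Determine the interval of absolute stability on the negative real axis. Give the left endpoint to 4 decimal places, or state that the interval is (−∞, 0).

On y'=λy, z=hλ:
  order 4, 4-stage ⇒ R(z)=1+z+z^2/2+z^3/6+z^4/24
  (e.g. R(-0.94)=0.39590, |R|=0.39590)

Need |R(x)|<1, x<0.
x=-0.94: |R|=0.3959
|R(-2.94)|=1.2594 |R(-2.16)|=0.4002 |R(-0.8)|=0.4517
Bisect:
  x_lo=-3.2496 |R|=1.9574  x_hi=-0.2806 |R|=0.7554
  mid=-1.76508 |R|=0.28059 →hi
  mid=-2.50733 |R|=0.65566 →hi
  mid=-2.87846 |R|=1.14979 →lo
  mid=-2.69289 |R|=0.86940 →hi
  mid=-2.78567 |R|=1.00057 →lo
  mid=-2.73928 |R|=0.93282 →hi
  mid=-2.76248 |R|=0.96615 →hi
  mid=-2.77408 |R|=0.98322 →hi
  mid=-2.77988 |R|=0.99186 →hi
  ...
  [-2.78531,-2.78513] ⇒ x*=-2.7853
So |R|<1 on (-2.7853, 0).

(-2.7853, 0).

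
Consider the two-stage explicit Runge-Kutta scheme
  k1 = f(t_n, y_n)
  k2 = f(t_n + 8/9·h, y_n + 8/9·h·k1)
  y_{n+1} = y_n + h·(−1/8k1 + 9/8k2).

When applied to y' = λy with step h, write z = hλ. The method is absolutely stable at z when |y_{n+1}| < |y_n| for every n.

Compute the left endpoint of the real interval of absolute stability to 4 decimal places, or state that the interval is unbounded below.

On y'=λy, z=hλ:
  k1=λy_n ⇒ h·k1=z·y_n;  k2=λ(1+8/9z)y_n ⇒ h·k2=z(1+8/9z)y_n
  y_{n+1}/y_n = 1 − 1/8z + 9/8z(1+8/9z) = 1 + z + z²
  R(z) = 1 + z + z².

Need |R(x)|<1, x<0.
x=-0.89: |R|=0.9021
R=1: x+1x²=0 ⇒ x=−1=-1.0000; min R=1−1/(4·1)=0.7500>−1
Confirm numerically:
  x=-0.890: |R|=0.90210 <1
  x=-0.871: |R|=0.88764 <1
  x=-0.589: |R|=0.75792 <1
  x=-0.429: |R|=0.75504 <1
  x=-1.562: |R|=1.87784 >1
  x=-1.296: |R|=1.38362 >1
  x=-1.158: |R|=1.18296 >1
Stable set (-1.0000, 0).

left endpoint -1.0000.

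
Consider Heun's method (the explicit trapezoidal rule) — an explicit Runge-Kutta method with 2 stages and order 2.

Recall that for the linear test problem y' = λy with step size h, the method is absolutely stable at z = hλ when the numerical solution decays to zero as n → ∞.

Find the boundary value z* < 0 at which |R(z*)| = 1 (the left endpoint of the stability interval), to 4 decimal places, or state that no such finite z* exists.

left endpoint -2.0000.

Test eqn y'=λy, z=hλ:
  order 2, 2-stage ⇒ R(z)=1+z+z^2/2
  (e.g. R(-0.33)=0.72445, |R|=0.72445)

Find x<0 with |R(x)|<1.
x=-0.33: |R|=0.7245
|R(-1.99)|=0.9900 |R(-1.03)|=0.5005 |R(-0.53)|=0.6104
Bisect:
  x_lo=-2.4820 |R|=1.5982  x_hi=-0.0865 |R|=0.9173
  mid=-1.28425 |R|=0.54040 →hi
  mid=-1.88314 |R|=0.88997 →hi
  mid=-2.18258 |R|=1.19925 →lo
  mid=-2.03286 |R|=1.03340 →lo
  mid=-1.95800 |R|=0.95888 →hi
  mid=-1.99543 |R|=0.99544 →hi
  mid=-2.01415 |R|=1.01425 →lo
  mid=-2.00479 |R|=1.00480 →lo
  ...
  [-2.00011,-1.99996] ⇒ x*=-2.0000
Stable set (-2.0000, 0).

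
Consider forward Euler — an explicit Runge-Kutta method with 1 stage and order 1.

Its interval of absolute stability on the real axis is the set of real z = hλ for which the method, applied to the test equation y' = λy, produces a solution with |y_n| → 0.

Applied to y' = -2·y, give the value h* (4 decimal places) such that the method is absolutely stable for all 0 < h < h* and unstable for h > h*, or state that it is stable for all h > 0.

Set f=λy, z=hλ:
  order 1, 1-stage ⇒ R(z)=1+z
  (e.g. R(-0.93)=0.07000, |R|=0.07000)

Need |R(x)|<1, x<0.
x=-0.93: |R|=0.0700
|R(-2.13)|=1.1300 |R(-1.38)|=0.3800 |R(-0.67)|=0.3300
Bisect:
  x_lo=-2.6180 |R|=1.6180  x_hi=-0.2625 |R|=0.7375
  mid=-1.44024 |R|=0.44024 →hi
  mid=-2.02912 |R|=1.02912 →lo
  mid=-1.73468 |R|=0.73468 →hi
  mid=-1.88190 |R|=0.88190 →hi
  mid=-1.95551 |R|=0.95551 →hi
  mid=-1.99231 |R|=0.99231 →hi
  mid=-2.01072 |R|=1.01072 →lo
  mid=-2.00151 |R|=1.00151 →lo
  mid=-1.99691 |R|=0.99691 →hi
  ...
  [-2.00008,-1.99993] ⇒ x*=-2.0000
So |R|<1 on (-2.0000, 0).

(-2.0000,0); λ=-2 ⇒ h* = 1.0000.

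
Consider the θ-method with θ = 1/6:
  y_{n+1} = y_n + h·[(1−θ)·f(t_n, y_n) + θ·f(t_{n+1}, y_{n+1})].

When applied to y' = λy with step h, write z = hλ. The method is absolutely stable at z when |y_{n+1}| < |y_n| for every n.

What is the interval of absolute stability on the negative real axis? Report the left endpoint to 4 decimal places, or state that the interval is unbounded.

Set f=λy, z=hλ:
  y_{n+1} = y_n + z·[5/6·y_n + 1/6·y_{n+1}] ⇒ (1 − 1/6z)y_{n+1} = (1 + 5/6z)y_n
  R(z) = (1 + 5/6z)/(1 − 1/6z).

Boundary: |R(x)|=1, x<0.
x=-1.09: |R|=0.0776
R=−1: 1+5/6x = −1+1/6x ⇒ -2/3x=2 ⇒ x=2/(-2/3)=-3.0000
Confirm numerically:
  x=-2.322: |R|=0.67412 <1
  x=-2.228: |R|=0.62470 <1
  x=-2.179: |R|=0.59848 <1
  x=-1.923: |R|=0.45627 <1
  x=-3.248: |R|=1.10727 >1
  x=-3.094: |R|=1.04135 >1
Interval (-3.0000, 0).

z∈(-3.0000,0).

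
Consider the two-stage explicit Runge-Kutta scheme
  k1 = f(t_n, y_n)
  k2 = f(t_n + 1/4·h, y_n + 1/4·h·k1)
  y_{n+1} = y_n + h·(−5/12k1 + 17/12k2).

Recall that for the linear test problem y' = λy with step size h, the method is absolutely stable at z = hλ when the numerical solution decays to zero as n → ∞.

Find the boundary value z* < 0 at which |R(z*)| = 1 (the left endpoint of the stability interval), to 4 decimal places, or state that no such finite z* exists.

left endpoint -2.8235.

Set f=λy, z=hλ:
  k1=λy_n ⇒ h·k1=z·y_n;  k2=λ(1+1/4z)y_n ⇒ h·k2=z(1+1/4z)y_n
  y_{n+1}/y_n = 1 − 5/12z + 17/12z(1+1/4z) = 1 + z + 17/48z²
  ⇒ R(z) = 1 + z + 17/48z².

Solve |R(x)|<1 on ℝ⁻.
x=-0.95: |R|=0.3696
R=1: x+17/48x²=0 ⇒ x=−48/17=-2.8235; min R=1−1/(4·17/48)=0.2941>−1
Confirm numerically:
  x=-2.485: |R|=0.70206 <1
  x=-1.587: |R|=0.30499 <1
  x=-1.377: |R|=0.29455 <1
  x=-1.252: |R|=0.30316 <1
  x=-3.266: |R|=1.51181 >1
  x=-2.898: |R|=1.07643 >1
Interval (-2.8235, 0).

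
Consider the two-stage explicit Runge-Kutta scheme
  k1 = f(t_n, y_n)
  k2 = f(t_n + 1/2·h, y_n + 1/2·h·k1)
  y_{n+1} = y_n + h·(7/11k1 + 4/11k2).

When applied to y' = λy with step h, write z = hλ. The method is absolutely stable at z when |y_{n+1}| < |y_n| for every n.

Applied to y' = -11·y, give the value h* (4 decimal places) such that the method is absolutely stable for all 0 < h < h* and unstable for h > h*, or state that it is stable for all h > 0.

Test eqn y'=λy, z=hλ:
  k1=λy_n ⇒ h·k1=z·y_n;  k2=λ(1+1/2z)y_n ⇒ h·k2=z(1+1/2z)y_n
  y_{n+1}/y_n = 1 + 7/11z + 4/11z(1+1/2z) = 1 + z + 2/11z²
  so R(z) = 1 + z + 2/11z².

Solve |R(x)|<1 on ℝ⁻.
x=-0.51: |R|=0.5373
R=1: x+2/11x²=0 ⇒ x=−11/2=-5.5000; min R=1−1/(4·2/11)=-0.3750>−1
Confirm numerically:
  x=-4.298: |R|=0.06069 <1
  x=-4.037: |R|=0.07384 <1
  x=-3.854: |R|=0.15340 <1
  x=-2.358: |R|=0.34706 <1
  x=-6.008: |R|=1.55492 >1
  x=-5.836: |R|=1.35653 >1
  x=-5.835: |R|=1.35540 >1
Stable set (-5.5000, 0).

(-5.5000,0); λ=-11 ⇒ h* = (11/2)/11 = 0.5000.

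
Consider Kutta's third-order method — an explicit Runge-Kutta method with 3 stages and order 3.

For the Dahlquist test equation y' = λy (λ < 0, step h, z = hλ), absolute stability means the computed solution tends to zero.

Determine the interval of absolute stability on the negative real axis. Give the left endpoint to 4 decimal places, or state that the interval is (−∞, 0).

(-2.5127, 0).

On y'=λy, z=hλ:
  order 3, 3-stage ⇒ R(z)=1+z+z^2/2+z^3/6
  (e.g. R(-1.62)=-0.01639, |R|=0.01639)

Solve |R(x)|<1 on ℝ⁻.
x=-1.62: |R|=0.0164
|R(-2.22)|=0.5793 |R(-2.11)|=0.4496 |R(-0.8)|=0.4347
Bisect:
  x_lo=-3.4054 |R|=3.1888  x_hi=-0.1407 |R|=0.8688
  mid=-1.77301 |R|=0.13016 →hi
  mid=-2.58918 |R|=1.13017 →lo
  mid=-2.18110 |R|=0.53182 →hi
  mid=-2.38514 |R|=0.80216 →hi
  mid=-2.48716 |R|=0.95843 →hi
  mid=-2.53817 |R|=1.04230 →lo
  mid=-2.51267 |R|=0.99987 →hi
  ...
  [-2.51286,-2.51267] ⇒ x*=-2.5127
Stable set (-2.5127, 0).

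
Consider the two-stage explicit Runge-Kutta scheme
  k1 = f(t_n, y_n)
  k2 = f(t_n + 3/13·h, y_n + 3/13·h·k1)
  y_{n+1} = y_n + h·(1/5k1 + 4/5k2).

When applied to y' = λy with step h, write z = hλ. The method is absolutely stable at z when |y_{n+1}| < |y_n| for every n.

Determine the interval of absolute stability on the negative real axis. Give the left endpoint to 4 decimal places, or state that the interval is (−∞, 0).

z∈(-5.4167,0).

Test eqn y'=λy, z=hλ:
  k1=λy_n ⇒ h·k1=z·y_n;  k2=λ(1+3/13z)y_n ⇒ h·k2=z(1+3/13z)y_n
  y_{n+1}/y_n = 1 + 1/5z + 4/5z(1+3/13z) = 1 + z + 12/65z²
  ⇒ R(z) = 1 + z + 12/65z².

Need |R(x)|<1, x<0.
x=-1.23: |R|=0.0493
R=1: x+12/65x²=0 ⇒ x=−65/12=-5.4167; min R=1−1/(4·12/65)=-0.3542>−1
Confirm numerically:
  x=-5.125: |R|=0.72404 <1
  x=-3.819: |R|=0.12643 <1
  x=-2.587: |R|=0.35145 <1
  x=-5.899: |R|=1.52528 >1
  x=-5.885: |R|=1.50883 >1
Stable set (-5.4167, 0).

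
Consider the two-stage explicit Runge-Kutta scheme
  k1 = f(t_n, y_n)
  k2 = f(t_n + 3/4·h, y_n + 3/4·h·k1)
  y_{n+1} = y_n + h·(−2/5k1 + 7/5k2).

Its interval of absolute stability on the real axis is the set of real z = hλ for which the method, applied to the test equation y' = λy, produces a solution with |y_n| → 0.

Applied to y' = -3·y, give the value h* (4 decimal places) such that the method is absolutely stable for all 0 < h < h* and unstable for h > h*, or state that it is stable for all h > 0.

(-0.9524,0); λ=-3 ⇒ h* = (20/21)/3 = 0.3175.

Set f=λy, z=hλ:
  k1=λy_n ⇒ h·k1=z·y_n;  k2=λ(1+3/4z)y_n ⇒ h·k2=z(1+3/4z)y_n
  y_{n+1}/y_n = 1 − 2/5z + 7/5z(1+3/4z) = 1 + z + 21/20z²
  R(z) = 1 + z + 21/20z².

Find x<0 with |R(x)|<1.
x=-0.58: |R|=0.7732
R=1: x+21/20x²=0 ⇒ x=−20/21=-0.9524; min R=1−1/(4·21/20)=0.7619>−1
Confirm numerically:
  x=-0.923: |R|=0.97153 <1
  x=-0.843: |R|=0.90318 <1
  x=-0.804: |R|=0.87474 <1
  x=-0.636: |R|=0.78872 <1
  x=-1.440: |R|=1.73728 >1
  x=-1.207: |R|=1.32269 >1
Interval (-0.9524, 0).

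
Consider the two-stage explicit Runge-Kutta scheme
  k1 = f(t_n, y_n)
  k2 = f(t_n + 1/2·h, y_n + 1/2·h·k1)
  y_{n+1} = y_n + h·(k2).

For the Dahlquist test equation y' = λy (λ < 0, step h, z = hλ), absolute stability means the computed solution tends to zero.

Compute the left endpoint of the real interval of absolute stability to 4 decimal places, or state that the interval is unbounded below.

left endpoint -2.0000.

Set f=λy, z=hλ:
  k1=λy_n ⇒ h·k1=z·y_n;  k2=λ(1+1/2z)y_n ⇒ h·k2=z(1+1/2z)y_n
  y_{n+1}/y_n = 1 + z(1+1/2z) = 1 + z + 1/2z²
  ⇒ R(z) = 1 + z + 1/2z².

Find x<0 with |R(x)|<1.
x=-0.41: |R|=0.6741
R=1: x+1/2x²=0 ⇒ x=−2=-2.0000; min R=1−1/(4·1/2)=0.5000>−1
Confirm numerically:
  x=-1.158: |R|=0.51248 <1
  x=-1.003: |R|=0.50000 <1
  x=-0.874: |R|=0.50794 <1
  x=-2.501: |R|=1.62650 >1
  x=-2.172: |R|=1.18679 >1
Interval (-2.0000, 0).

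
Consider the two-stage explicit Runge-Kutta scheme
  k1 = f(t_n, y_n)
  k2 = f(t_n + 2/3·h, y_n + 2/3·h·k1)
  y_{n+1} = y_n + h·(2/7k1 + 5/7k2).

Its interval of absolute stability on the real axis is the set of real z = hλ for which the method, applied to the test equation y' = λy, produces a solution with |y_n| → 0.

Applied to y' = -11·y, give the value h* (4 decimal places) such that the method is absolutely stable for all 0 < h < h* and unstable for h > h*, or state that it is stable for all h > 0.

(-2.1000,0); λ=-11 ⇒ h* = (21/10)/11 = 0.1909.

Test eqn y'=λy, z=hλ:
  k1=λy_n ⇒ h·k1=z·y_n;  k2=λ(1+2/3z)y_n ⇒ h·k2=z(1+2/3z)y_n
  y_{n+1}/y_n = 1 + 2/7z + 5/7z(1+2/3z) = 1 + z + 10/21z²
  R(z) = 1 + z + 10/21z².

Solve |R(x)|<1 on ℝ⁻.
x=-0.81: |R|=0.5024
R=1: x+10/21x²=0 ⇒ x=−21/10=-2.1000; min R=1−1/(4·10/21)=0.4750>−1
Confirm numerically:
  x=-2.022: |R|=0.92490 <1
  x=-1.619: |R|=0.62917 <1
  x=-1.448: |R|=0.55043 <1
  x=-1.292: |R|=0.50289 <1
  x=-2.185: |R|=1.08844 >1
  x=-2.125: |R|=1.02530 >1
Stable set (-2.1000, 0).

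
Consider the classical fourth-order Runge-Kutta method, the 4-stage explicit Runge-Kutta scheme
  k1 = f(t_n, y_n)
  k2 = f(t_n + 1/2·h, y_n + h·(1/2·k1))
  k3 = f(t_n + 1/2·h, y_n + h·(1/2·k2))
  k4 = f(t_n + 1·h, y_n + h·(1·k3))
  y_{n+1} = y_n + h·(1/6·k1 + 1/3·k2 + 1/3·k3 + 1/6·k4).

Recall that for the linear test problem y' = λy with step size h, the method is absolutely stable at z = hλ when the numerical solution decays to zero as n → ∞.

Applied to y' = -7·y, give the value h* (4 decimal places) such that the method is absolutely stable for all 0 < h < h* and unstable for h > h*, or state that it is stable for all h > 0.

(-2.7853,0); λ=-7 ⇒ h* = 0.3979.

Set f=λy, z=hλ:
  order 4, 4-stage ⇒ R(z)=1+z+z^2/2+z^3/6+z^4/24
  (e.g. R(-1.63)=0.27079, |R|=0.27079)

Solve |R(x)|<1 on ℝ⁻.
x=-1.63: |R|=0.2708
|R(-2.68)|=0.8525 |R(-1.63)|=0.2708 |R(-0.55)|=0.5773
Bisect:
  x_lo=-3.5626 |R|=2.9594  x_hi=-0.3780 |R|=0.6853
  mid=-1.97029 |R|=0.32387 →hi
  mid=-2.76645 |R|=0.97196 →hi
  mid=-3.16453 |R|=1.73942 →lo
  mid=-2.96549 |R|=1.30746 →lo
  mid=-2.86597 |R|=1.12861 →lo
  mid=-2.81621 |R|=1.04763 →lo
  mid=-2.79133 |R|=1.00914 →lo
  mid=-2.77889 |R|=0.99039 →hi
  mid=-2.78511 |R|=0.99973 →hi
  mid=-2.78822 |R|=1.00443 →lo
  ...
  [-2.78531,-2.78511] ⇒ x*=-2.7853
Stable set (-2.7853, 0).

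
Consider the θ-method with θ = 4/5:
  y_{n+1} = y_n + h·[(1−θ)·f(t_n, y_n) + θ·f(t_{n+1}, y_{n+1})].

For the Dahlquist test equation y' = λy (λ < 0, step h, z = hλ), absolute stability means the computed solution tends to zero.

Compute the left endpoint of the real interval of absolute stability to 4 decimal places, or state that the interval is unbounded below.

interval (−∞, 0).

On y'=λy, z=hλ:
  y_{n+1} = y_n + z·[1/5·y_n + 4/5·y_{n+1}] ⇒ (1 − 4/5z)y_{n+1} = (1 + 1/5z)y_n
  ⇒ R(z) = (1 + 1/5z)/(1 − 4/5z).

Solve |R(x)|<1 on ℝ⁻.
x=-0.59: |R|=0.5992
x=-2: |R|=0.2308
x=-10: |R|=0.1111
x=-100: |R|=0.2346
θ=4/5≥1/2 ⇒ |1+1/5x|<|1−4/5x| ∀x<0 ⇒ interval (−∞,0).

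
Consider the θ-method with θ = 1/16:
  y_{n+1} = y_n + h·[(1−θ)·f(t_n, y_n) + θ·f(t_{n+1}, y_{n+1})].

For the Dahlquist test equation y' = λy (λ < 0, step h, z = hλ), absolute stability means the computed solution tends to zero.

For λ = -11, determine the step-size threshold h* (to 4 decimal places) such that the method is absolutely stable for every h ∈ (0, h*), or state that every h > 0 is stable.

Test eqn y'=λy, z=hλ:
  y_{n+1} = y_n + z·[15/16·y_n + 1/16·y_{n+1}] ⇒ (1 − 1/16z)y_{n+1} = (1 + 15/16z)y_n
  ⇒ R(z) = (1 + 15/16z)/(1 − 1/16z).

Need |R(x)|<1, x<0.
x=-0.33: |R|=0.6767
R=−1: 1+15/16x = −1+1/16x ⇒ -7/8x=2 ⇒ x=2/(-7/8)=-2.2857
Confirm numerically:
  x=-2.030: |R|=0.80144 <1
  x=-1.743: |R|=0.57177 <1
  x=-1.535: |R|=0.40063 <1
  x=-1.198: |R|=0.11455 <1
  x=-2.736: |R|=1.33646 >1
  x=-2.547: |R|=1.19723 >1
  x=-2.367: |R|=1.06196 >1
Stable set (-2.2857, 0).

(-2.2857,0); λ=-11 ⇒ h* = (16/7)/11 = 0.2078.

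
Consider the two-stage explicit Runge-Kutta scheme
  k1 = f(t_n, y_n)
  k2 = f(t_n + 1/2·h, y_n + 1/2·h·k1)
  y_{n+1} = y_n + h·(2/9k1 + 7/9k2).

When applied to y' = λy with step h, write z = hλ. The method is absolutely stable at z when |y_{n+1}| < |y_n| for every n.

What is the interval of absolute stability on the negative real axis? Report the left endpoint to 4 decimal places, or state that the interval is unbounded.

With y'=λy (z=hλ):
  k1=λy_n ⇒ h·k1=z·y_n;  k2=λ(1+1/2z)y_n ⇒ h·k2=z(1+1/2z)y_n
  y_{n+1}/y_n = 1 + 2/9z + 7/9z(1+1/2z) = 1 + z + 7/18z²
  ⇒ R(z) = 1 + z + 7/18z².

Need |R(x)|<1, x<0.
x=-1.77: |R|=0.4484
R=1: x+7/18x²=0 ⇒ x=−18/7=-2.5714; min R=1−1/(4·7/18)=0.3571>−1
Confirm numerically:
  x=-2.440: |R|=0.87529 <1
  x=-2.253: |R|=0.72100 <1
  x=-1.781: |R|=0.45254 <1
  x=-3.026: |R|=1.53493 >1
  x=-2.859: |R|=1.31973 >1
So |R|<1 on (-2.5714, 0).

z∈(-2.5714,0).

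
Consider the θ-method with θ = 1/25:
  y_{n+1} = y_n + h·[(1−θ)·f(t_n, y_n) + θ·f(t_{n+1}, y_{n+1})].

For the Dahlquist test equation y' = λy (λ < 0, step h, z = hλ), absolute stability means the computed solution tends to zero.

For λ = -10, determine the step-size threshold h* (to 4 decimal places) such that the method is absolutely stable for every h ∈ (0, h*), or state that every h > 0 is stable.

Set f=λy, z=hλ:
  y_{n+1} = y_n + z·[24/25·y_n + 1/25·y_{n+1}] ⇒ (1 − 1/25z)y_{n+1} = (1 + 24/25z)y_n
  R(z) = (1 + 24/25z)/(1 − 1/25z).

Boundary: |R(x)|=1, x<0.
x=-0.99: |R|=0.0477
R=−1: 1+24/25x = −1+1/25x ⇒ -23/25x=2 ⇒ x=2/(-23/25)=-2.1739
Confirm numerically:
  x=-2.059: |R|=0.90232 <1
  x=-1.715: |R|=0.60490 <1
  x=-1.630: |R|=0.53023 <1
  x=-1.426: |R|=0.34905 <1
  x=-2.766: |R|=1.49046 >1
  x=-2.272: |R|=1.08272 >1
So |R|<1 on (-2.1739, 0).

(-2.1739,0); λ=-10 ⇒ h* = (50/23)/10 = 0.2174.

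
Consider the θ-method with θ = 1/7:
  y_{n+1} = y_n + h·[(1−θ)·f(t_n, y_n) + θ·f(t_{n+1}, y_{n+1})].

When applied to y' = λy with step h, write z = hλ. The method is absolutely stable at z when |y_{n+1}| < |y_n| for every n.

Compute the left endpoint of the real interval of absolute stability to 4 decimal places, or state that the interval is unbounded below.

z* = -2.8000.

On y'=λy, z=hλ:
  y_{n+1} = y_n + z·[6/7·y_n + 1/7·y_{n+1}] ⇒ (1 − 1/7z)y_{n+1} = (1 + 6/7z)y_n
  R(z) = (1 + 6/7z)/(1 − 1/7z).

Need |R(x)|<1, x<0.
x=-1.17: |R|=0.0024
R=−1: 1+6/7x = −1+1/7x ⇒ -5/7x=2 ⇒ x=2/(-5/7)=-2.8000
Confirm numerically:
  x=-2.656: |R|=0.92543 <1
  x=-2.466: |R|=0.82358 <1
  x=-1.421: |R|=0.18121 <1
  x=-1.290: |R|=0.08926 <1
  x=-3.069: |R|=1.13358 >1
  x=-2.934: |R|=1.06745 >1
So |R|<1 on (-2.8000, 0).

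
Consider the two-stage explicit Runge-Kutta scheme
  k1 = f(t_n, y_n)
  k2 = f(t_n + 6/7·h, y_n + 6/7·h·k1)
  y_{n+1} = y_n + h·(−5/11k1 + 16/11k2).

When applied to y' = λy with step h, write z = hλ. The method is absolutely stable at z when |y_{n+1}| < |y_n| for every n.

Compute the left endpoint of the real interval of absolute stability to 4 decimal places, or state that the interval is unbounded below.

left endpoint -0.8021.

Set f=λy, z=hλ:
  k1=λy_n ⇒ h·k1=z·y_n;  k2=λ(1+6/7z)y_n ⇒ h·k2=z(1+6/7z)y_n
  y_{n+1}/y_n = 1 − 5/11z + 16/11z(1+6/7z) = 1 + z + 96/77z²
  so R(z) = 1 + z + 96/77z².

Find x<0 with |R(x)|<1.
x=-0.82: |R|=1.0183
R=1: x+96/77x²=0 ⇒ x=−77/96=-0.8021; min R=1−1/(4·96/77)=0.7995>−1
Confirm numerically:
  x=-0.699: |R|=0.91016 <1
  x=-0.697: |R|=0.90868 <1
  x=-0.430: |R|=0.80052 <1
  x=-1.320: |R|=1.85234 >1
  x=-0.854: |R|=1.05528 >1
So |R|<1 on (-0.8021, 0).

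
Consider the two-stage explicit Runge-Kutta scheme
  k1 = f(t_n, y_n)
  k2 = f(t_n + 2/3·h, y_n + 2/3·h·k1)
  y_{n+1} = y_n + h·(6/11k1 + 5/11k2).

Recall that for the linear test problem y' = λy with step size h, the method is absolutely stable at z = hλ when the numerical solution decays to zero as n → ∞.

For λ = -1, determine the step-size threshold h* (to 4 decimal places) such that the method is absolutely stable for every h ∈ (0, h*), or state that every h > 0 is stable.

(-3.3000,0); λ=-1 ⇒ h* = (33/10)/1 = 3.3000.

On y'=λy, z=hλ:
  k1=λy_n ⇒ h·k1=z·y_n;  k2=λ(1+2/3z)y_n ⇒ h·k2=z(1+2/3z)y_n
  y_{n+1}/y_n = 1 + 6/11z + 5/11z(1+2/3z) = 1 + z + 10/33z²
  R(z) = 1 + z + 10/33z².

Find x<0 with |R(x)|<1.
x=-1.1: |R|=0.2667
R=1: x+10/33x²=0 ⇒ x=−33/10=-3.3000; min R=1−1/(4·10/33)=0.1750>−1
Confirm numerically:
  x=-3.033: |R|=0.75460 <1
  x=-2.855: |R|=0.61501 <1
  x=-1.968: |R|=0.20564 <1
  x=-3.748: |R|=1.50882 >1
  x=-3.360: |R|=1.06109 >1
So |R|<1 on (-3.3000, 0).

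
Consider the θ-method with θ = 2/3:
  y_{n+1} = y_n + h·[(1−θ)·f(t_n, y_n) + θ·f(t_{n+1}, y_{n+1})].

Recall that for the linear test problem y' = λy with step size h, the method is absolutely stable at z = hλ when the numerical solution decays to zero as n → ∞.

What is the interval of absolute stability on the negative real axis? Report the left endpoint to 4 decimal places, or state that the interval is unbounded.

(−∞, 0) — no finite endpoint.

Test eqn y'=λy, z=hλ:
  y_{n+1} = y_n + z·[1/3·y_n + 2/3·y_{n+1}] ⇒ (1 − 2/3z)y_{n+1} = (1 + 1/3z)y_n
  Hence R(z) = (1 + 1/3z)/(1 − 2/3z).

Boundary: |R(x)|=1, x<0.
x=-1.3: |R|=0.3036
x=-2: |R|=0.1429
x=-10: |R|=0.3043
x=-100: |R|=0.4778
θ=2/3≥1/2 ⇒ |1+1/3x|<|1−2/3x| ∀x<0 ⇒ interval (−∞,0).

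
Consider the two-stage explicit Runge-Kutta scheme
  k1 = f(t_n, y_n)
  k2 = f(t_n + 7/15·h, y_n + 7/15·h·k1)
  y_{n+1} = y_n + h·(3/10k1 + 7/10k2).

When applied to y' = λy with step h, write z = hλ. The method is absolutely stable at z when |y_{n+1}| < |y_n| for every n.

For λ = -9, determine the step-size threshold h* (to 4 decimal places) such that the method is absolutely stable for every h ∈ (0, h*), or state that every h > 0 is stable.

With y'=λy (z=hλ):
  k1=λy_n ⇒ h·k1=z·y_n;  k2=λ(1+7/15z)y_n ⇒ h·k2=z(1+7/15z)y_n
  y_{n+1}/y_n = 1 + 3/10z + 7/10z(1+7/15z) = 1 + z + 49/150z²
  R(z) = 1 + z + 49/150z².

Solve |R(x)|<1 on ℝ⁻.
x=-1.02: |R|=0.3199
R=1: x+49/150x²=0 ⇒ x=−150/49=-3.0612; min R=1−1/(4·49/150)=0.2347>−1
Confirm numerically:
  x=-2.726: |R|=0.70148 <1
  x=-1.754: |R|=0.25100 <1
  x=-1.613: |R|=0.23691 <1
  x=-3.497: |R|=1.49781 >1
  x=-3.420: |R|=1.40082 >1
  x=-3.319: |R|=1.27948 >1
So |R|<1 on (-3.0612, 0).

(-3.0612,0); λ=-9 ⇒ h* = (150/49)/9 = 0.3401.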